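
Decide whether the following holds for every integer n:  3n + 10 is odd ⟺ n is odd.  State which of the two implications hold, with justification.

[⇐] Suppose n is odd; write n = 2j + 1. Then 3n + 10 = 3·(2j + 1) + 10 = 2·3j + 13, which is odd.

[⇒] Suppose 3n + 10 is odd. Since 3 is odd, 3n and n have the same parity, so 3n + 10 ≡ n + 10 (mod 2). As 10 is even, 3n + 10 is odd exactly when n is odd. Thus n is odd.

The biconditional holds.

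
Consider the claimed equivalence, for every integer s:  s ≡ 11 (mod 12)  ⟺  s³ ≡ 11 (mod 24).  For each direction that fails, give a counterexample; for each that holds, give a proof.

Not equivalent: only (⇐) holds.

(←) The residues r modulo 24 with r³ ≡ 11 (mod 24) are exactly {11}, and each is ≡ 11 (mod 12).

(→) This fails: take s = 23. Then 23 ≡ 11 (mod 12), but 23³ = 12167 ≡ 23 (mod 24), not 11.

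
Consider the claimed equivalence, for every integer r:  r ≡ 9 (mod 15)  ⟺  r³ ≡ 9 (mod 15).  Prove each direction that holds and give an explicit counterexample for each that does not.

The biconditional holds.

(⟹) Suppose r ≡ 9 (mod 15). Write r = 15j + 9. Then (15j + 9)³ = 3375j³ + 6075j² + 3645j + 729 = 15(225j³ + 405j² + 243j + 48) + 9, so r³ ≡ 9 (mod 15).

(⟸) Conversely, suppose r³ ≡ 9 (mod 15). The only residue r in {0, …, 14} with r³ ≡ 9 (mod 15) is r = 9, so r ≡ 9 (mod 15).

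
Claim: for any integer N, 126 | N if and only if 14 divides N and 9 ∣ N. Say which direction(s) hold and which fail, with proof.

The biconditional holds.

Forward direction. If 126 ∣ N, write N = 126q. Since 126 = 9·14, N = 14·(9q), so 14 ∣ N; and since 126 = 14·9, N = 9·(14q), so 9 ∣ N.

Converse. Suppose 14 ∣ N and 9 ∣ N. Any common multiple of 14 and 9 is a multiple of their lcm; here gcd(14, 9) = 1, so lcm(14, 9) = 14·9 = 126, so 126 ∣ N.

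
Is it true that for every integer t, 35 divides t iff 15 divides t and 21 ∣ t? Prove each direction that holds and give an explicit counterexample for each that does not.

Only the converse holds.

[⇒] This fails: take t = 35. Certainly 35 ∣ 35, but 15 ∤ 35.

[⇐] Suppose 15 ∣ t and 21 ∣ t. Any common multiple of 15 and 21 is a multiple of their lcm; here lcm(15, 21) = 15·21/gcd(15, 21) = 315/3 = 105, so 105 ∣ t. Since 35 ∣ 105, it follows that 35 ∣ t.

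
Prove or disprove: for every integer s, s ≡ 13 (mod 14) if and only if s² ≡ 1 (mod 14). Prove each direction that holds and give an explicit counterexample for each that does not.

Forward direction. Suppose s ≡ 13 (mod 14). Write s = 14j + 13. Then (14j + 13)² = 196j² + 364j + 169 = 14(14j² + 26j + 12) + 1, so s² ≡ 1 (mod 14).

Converse. This fails: take s = 1. Then 1² = 1 ≡ 1 (mod 14), yet 1 ≡ 1 (mod 14), not 13.

Only the forward implication holds.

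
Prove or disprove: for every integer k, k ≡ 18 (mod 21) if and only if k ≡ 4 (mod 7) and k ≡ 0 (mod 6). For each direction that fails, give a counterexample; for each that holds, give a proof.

[⇒] This fails: k = 39 gives 39 ≡ 18 (mod 21) but 39 ≡ 3 (mod 6), so the conjunction on the right does not hold.

[⇐] Conversely, if k ≡ 4 (mod 7) and k ≡ 0 (mod 6), then by the Chinese remainder theorem k ≡ 18 (mod 42). Since 18 ≡ 18 (mod 21) and 21 ∣ 42, we get k ≡ 18 (mod 21).

Only the reverse direction holds.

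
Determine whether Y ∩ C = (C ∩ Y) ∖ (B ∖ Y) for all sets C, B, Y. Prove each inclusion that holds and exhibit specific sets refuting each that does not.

Forward inclusion. Let x ∈ Y ∩ C. Then either x ∈ C ∩ Y and x ∉ B; or x ∈ C ∩ B ∩ Y. In each case x ∈ (C ∩ Y) ∖ (B ∖ Y), so Y ∩ C ⊆ (C ∩ Y) ∖ (B ∖ Y).

Reverse inclusion. Let x ∈ (C ∩ Y) ∖ (B ∖ Y). Then either x ∈ C ∩ Y and x ∉ B; or x ∈ C ∩ B ∩ Y. In each case x ∈ Y ∩ C, so (C ∩ Y) ∖ (B ∖ Y) ⊆ Y ∩ C.

The two sets are equal.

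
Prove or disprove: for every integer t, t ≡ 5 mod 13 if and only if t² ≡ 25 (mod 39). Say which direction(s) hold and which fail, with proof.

(⇒) fails and (⇐) fails.

(⟹) This fails: take t = 18. Then 18 ≡ 5 (mod 13), but 18² = 324 ≡ 12 (mod 39), not 25.

(⟸) This fails: take t = 8. Then 8² = 64 ≡ 25 (mod 39), yet 8 ≡ 8 (mod 13), not 5.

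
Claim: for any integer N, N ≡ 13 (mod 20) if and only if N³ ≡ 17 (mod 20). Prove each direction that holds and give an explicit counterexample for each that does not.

Both directions hold; the statement is true.

(⇒) Suppose N ≡ 13 (mod 20). Write N = 20j + 13. Then (20j + 13)³ = 8000j³ + 15600j² + 10140j + 2197 = 20(400j³ + 780j² + 507j + 109) + 17, so N³ ≡ 17 (mod 20).

(⇐) Conversely, suppose N³ ≡ 17 (mod 20). The only residue r in {0, …, 19} with r³ ≡ 17 (mod 20) is r = 13, so N ≡ 13 (mod 20).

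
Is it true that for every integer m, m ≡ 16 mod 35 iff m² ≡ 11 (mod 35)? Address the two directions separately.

Not equivalent: only (⇒) holds.

(→) Suppose m ≡ 16 mod 35. Write m = 35j + 16. Then (35j + 16)² = 1225j² + 1120j + 256 = 35(35j² + 32j + 7) + 11, so m² ≡ 11 (mod 35).

(←) This fails: take m = 9. Then 9² = 81 ≡ 11 (mod 35), yet 9 ≡ 9 (mod 35), not 16.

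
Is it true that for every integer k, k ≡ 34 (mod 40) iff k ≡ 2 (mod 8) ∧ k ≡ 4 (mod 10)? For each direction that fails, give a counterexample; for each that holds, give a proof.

Equivalent; both directions hold.

(⟸) If k ≡ 2 (mod 8) and k ≡ 4 (mod 10), then by the Chinese remainder theorem k ≡ 34 (mod 40). This is exactly k ≡ 34 (mod 40).

(⟹) Suppose k ≡ 34 (mod 40); write k = 40j + 34. Since 8 ∣ 40, reducing mod 8 gives k ≡ 34 ≡ 2 (mod 8); since 10 ∣ 40, reducing mod 10 gives k ≡ 34 ≡ 4 (mod 10).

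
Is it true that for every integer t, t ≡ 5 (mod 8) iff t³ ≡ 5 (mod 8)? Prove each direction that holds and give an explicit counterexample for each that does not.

Equivalent; both directions hold.

(⟹) Suppose t ≡ 5 (mod 8). Write t = 8j + 5. Then (8j + 5)³ = 512j³ + 960j² + 600j + 125 = 8(64j³ + 120j² + 75j + 15) + 5, so t³ ≡ 5 (mod 8).

(⟸) Conversely, suppose t³ ≡ 5 (mod 8). The only residue r in {0, …, 7} with r³ ≡ 5 (mod 8) is r = 5, so t ≡ 5 (mod 8).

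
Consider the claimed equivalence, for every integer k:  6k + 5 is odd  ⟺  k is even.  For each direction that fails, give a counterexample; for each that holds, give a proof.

[⇒] This fails: take k = 7. Then 6k + 5 = 47, which is odd, yet k = 7 is odd, not even.

[⇐] Suppose k is even. Since 6 is even, 6k is even for every k, so 6k + 5 has the same parity as 5, which is odd. Hence 6k + 5 is odd.

Not equivalent: only (⇐) holds.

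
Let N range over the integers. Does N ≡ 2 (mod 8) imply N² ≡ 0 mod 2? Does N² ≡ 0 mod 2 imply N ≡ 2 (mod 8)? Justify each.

Not equivalent: only (⇒) holds.

(⇒) Suppose N ≡ 2 (mod 8). Then N² ≡ 2² = 4 (mod 8), and since 2 ∣ 8, also N² ≡ 0 (mod 2).

(⇐) This fails: take N = 0. Then 0² = 0 ≡ 0 (mod 2), yet 0 ≡ 0 (mod 8), not 2.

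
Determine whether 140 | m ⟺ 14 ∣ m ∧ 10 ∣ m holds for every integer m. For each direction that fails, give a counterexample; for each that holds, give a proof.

Only the forward direction holds.

Forward direction. If 140 ∣ m, write m = 140q. Since 140 = 10·14, m = 14·(10q), so 14 ∣ m; and since 140 = 14·10, m = 10·(14q), so 10 ∣ m.

Converse. This fails: take m = 70. Both 14 ∣ 70 and 10 ∣ 70, yet 70 is not a multiple of 140 (since 70 = 0·140 + 70), so 140 ∤ 70.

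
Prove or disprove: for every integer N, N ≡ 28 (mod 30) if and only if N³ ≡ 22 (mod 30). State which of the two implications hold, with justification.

Forward direction. Suppose N ≡ 28 (mod 30). Write N = 30j + 28. Then (30j + 28)³ = 27000j³ + 75600j² + 70560j + 21952 = 30(900j³ + 2520j² + 2352j + 731) + 22, so N³ ≡ 22 (mod 30).

Converse. Suppose N³ ≡ 22 (mod 30). The only residue r in {0, …, 29} with r³ ≡ 22 (mod 30) is r = 28, so N ≡ 28 (mod 30).

Both directions hold; the statement is true.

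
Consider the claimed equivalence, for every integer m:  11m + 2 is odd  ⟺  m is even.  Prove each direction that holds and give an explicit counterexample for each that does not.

Neither implication holds.

(⟹) This fails: m = 7 gives 11m + 2 = 79, which is odd, but 7 is odd, not even.

(⟸) This also fails: m = 0 is even, but 11m + 2 = 2 is even, not odd.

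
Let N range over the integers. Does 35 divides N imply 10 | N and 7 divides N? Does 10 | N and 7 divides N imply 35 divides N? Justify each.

Only the reverse direction holds.

Converse. Suppose 10 ∣ N and 7 ∣ N. Any common multiple of 10 and 7 is a multiple of their lcm; here gcd(10, 7) = 1, so lcm(10, 7) = 10·7 = 70, so 70 ∣ N. Since 35 ∣ 70, it follows that 35 ∣ N.

Forward direction. This fails: take N = 35. Certainly 35 ∣ 35, but 10 ∤ 35.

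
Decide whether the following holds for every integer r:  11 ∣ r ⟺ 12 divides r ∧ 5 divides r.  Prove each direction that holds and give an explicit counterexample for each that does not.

(⇒) This fails: take r = 11. Certainly 11 ∣ 11, but 12 ∤ 11.

(⇐) This fails: take r = 60. Both 12 ∣ 60 and 5 ∣ 60, yet 60 is not a multiple of 11 (since 60 = 5·11 + 5), so 11 ∤ 60.

Neither direction holds.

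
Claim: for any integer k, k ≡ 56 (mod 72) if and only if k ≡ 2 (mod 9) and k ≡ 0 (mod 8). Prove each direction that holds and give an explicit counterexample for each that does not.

Both implications hold.

(⇒) Suppose k ≡ 56 (mod 72); write k = 72j + 56. Since 9 ∣ 72, reducing mod 9 gives k ≡ 56 ≡ 2 (mod 9); since 8 ∣ 72, reducing mod 8 gives k ≡ 56 ≡ 0 (mod 8).

(⇐) Conversely, if k ≡ 2 (mod 9) and k ≡ 0 (mod 8), then by the Chinese remainder theorem k ≡ 56 (mod 72). This is exactly k ≡ 56 (mod 72).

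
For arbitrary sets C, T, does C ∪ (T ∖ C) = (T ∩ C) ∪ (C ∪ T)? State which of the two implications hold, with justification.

(⊆) Let x ∈ C ∪ (T ∖ C). Then either x ∈ C and x ∉ T; or x ∈ T and x ∉ C; or x ∈ C ∩ T. In each case x ∈ (T ∩ C) ∪ (C ∪ T), so C ∪ (T ∖ C) ⊆ (T ∩ C) ∪ (C ∪ T).

(⊇) Let x ∈ (T ∩ C) ∪ (C ∪ T). Then either x ∈ C and x ∉ T; or x ∈ T and x ∉ C; or x ∈ C ∩ T. In each case x ∈ C ∪ (T ∖ C), so (T ∩ C) ∪ (C ∪ T) ⊆ C ∪ (T ∖ C).

Both inclusions hold; the sets are equal.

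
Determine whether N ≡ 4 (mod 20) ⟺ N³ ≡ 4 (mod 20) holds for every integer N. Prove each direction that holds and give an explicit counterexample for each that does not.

[⇒] Suppose N ≡ 4 (mod 20). Write N = 20j + 4. Then (20j + 4)³ = 8000j³ + 4800j² + 960j + 64 = 20(400j³ + 240j² + 48j + 3) + 4, so N³ ≡ 4 (mod 20).

[⇐] This fails: take N = 14. Then 14³ = 2744 ≡ 4 (mod 20), yet 14 ≡ 14 (mod 20), not 4.

(⇒) holds; (⇐) fails.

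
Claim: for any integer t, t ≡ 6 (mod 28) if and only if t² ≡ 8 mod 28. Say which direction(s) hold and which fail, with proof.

(⟸) This fails: take t = 8. Then 8² = 64 ≡ 8 (mod 28), yet 8 ≡ 8 (mod 28), not 6.

(⟹) Suppose t ≡ 6 (mod 28). Write t = 28j + 6. Then (28j + 6)² = 784j² + 336j + 36 = 28(28j² + 12j + 1) + 8, so t² ≡ 8 (mod 28).

Not equivalent: only (⇒) holds.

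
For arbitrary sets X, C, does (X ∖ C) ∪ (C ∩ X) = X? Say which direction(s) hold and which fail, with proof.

Both inclusions hold.

(⊇) Let x ∈ X. Then either x ∈ X and x ∉ C; or x ∈ X ∩ C. In each case x ∈ (X ∖ C) ∪ (C ∩ X), so X ⊆ (X ∖ C) ∪ (C ∩ X).

(⊆) Let x ∈ (X ∖ C) ∪ (C ∩ X). Then either x ∈ X and x ∉ C; or x ∈ X ∩ C. In each case x ∈ X, so (X ∖ C) ∪ (C ∩ X) ⊆ X.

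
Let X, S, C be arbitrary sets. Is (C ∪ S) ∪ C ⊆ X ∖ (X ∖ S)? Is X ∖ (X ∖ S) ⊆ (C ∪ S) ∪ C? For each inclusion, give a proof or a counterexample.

Forward inclusion. This inclusion fails. Take X = ∅, S = {1}, C = ∅; then 1 ∈ (C ∪ S) ∪ C but 1 ∉ X ∖ (X ∖ S).

Reverse inclusion. Let x ∈ X ∖ (X ∖ S). Then either x ∈ X ∩ S and x ∉ C; or x ∈ X ∩ S ∩ C. In each case x ∈ (C ∪ S) ∪ C, so X ∖ (X ∖ S) ⊆ (C ∪ S) ∪ C.

(⊆) fails; (⊇) holds.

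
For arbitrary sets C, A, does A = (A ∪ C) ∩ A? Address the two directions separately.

Forward inclusion. Let x ∈ A. Then either x ∈ A and x ∉ C; or x ∈ C ∩ A. In each case x ∈ (A ∪ C) ∩ A, so A ⊆ (A ∪ C) ∩ A.

Reverse inclusion. Let x ∈ (A ∪ C) ∩ A. Then either x ∈ A and x ∉ C; or x ∈ C ∩ A. In each case x ∈ A, so (A ∪ C) ∩ A ⊆ A.

Both inclusions hold.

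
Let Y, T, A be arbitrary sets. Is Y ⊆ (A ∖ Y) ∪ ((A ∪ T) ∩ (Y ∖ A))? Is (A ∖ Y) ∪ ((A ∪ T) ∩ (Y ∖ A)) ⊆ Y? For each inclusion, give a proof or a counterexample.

(⊆) fails and (⊇) fails.

(⟹) This inclusion fails. Take Y = {1}, T = ∅, A = ∅; then 1 ∈ Y but 1 ∉ (A ∖ Y) ∪ ((A ∪ T) ∩ (Y ∖ A)).

(⟸) This inclusion fails. Take Y = ∅, T = ∅, A = {1}; then 1 ∈ (A ∖ Y) ∪ ((A ∪ T) ∩ (Y ∖ A)) but 1 ∉ Y.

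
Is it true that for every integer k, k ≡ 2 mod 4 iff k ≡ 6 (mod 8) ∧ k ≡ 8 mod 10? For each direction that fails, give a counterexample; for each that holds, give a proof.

The forward direction fails; the converse holds.

(←) If k ≡ 6 (mod 8) and k ≡ 8 (mod 10), then by the Chinese remainder theorem k ≡ 38 (mod 40). Since 38 ≡ 2 (mod 4) and 4 ∣ 40, we get k ≡ 2 (mod 4).

(→) This fails: k = 2 gives 2 ≡ 2 (mod 4) but 2 ≡ 2 (mod 8), so the conjunction on the right does not hold.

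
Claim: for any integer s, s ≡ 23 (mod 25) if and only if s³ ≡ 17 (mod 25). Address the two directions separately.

The biconditional holds.

(⇒) Suppose s ≡ 23 (mod 25). Write s = 25j + 23. Then (25j + 23)³ = 15625j³ + 43125j² + 39675j + 12167 = 25(625j³ + 1725j² + 1587j + 486) + 17, so s³ ≡ 17 (mod 25).

(⇐) Conversely, suppose s³ ≡ 17 (mod 25). The only residue r in {0, …, 24} with r³ ≡ 17 (mod 25) is r = 23, so s ≡ 23 (mod 25).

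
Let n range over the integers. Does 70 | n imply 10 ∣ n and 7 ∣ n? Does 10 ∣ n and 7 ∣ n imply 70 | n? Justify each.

(→) If 70 ∣ n, write n = 70q. Since 70 = 7·10, n = 10·(7q), so 10 ∣ n; and since 70 = 10·7, n = 7·(10q), so 7 ∣ n.

(←) Suppose 10 ∣ n and 7 ∣ n. Any common multiple of 10 and 7 is a multiple of their lcm; here gcd(10, 7) = 1, so lcm(10, 7) = 10·7 = 70, so 70 ∣ n.

Both implications hold.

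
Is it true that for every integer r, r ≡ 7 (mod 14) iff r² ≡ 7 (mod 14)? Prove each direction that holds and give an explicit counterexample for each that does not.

(→) Suppose r ≡ 7 (mod 14). Write r = 14j + 7. Then (14j + 7)² = 196j² + 196j + 49 = 14(14j² + 14j + 3) + 7, so r² ≡ 7 (mod 14).

(←) Conversely, suppose r² ≡ 7 (mod 14). The only residue r in {0, …, 13} with r² ≡ 7 (mod 14) is r = 7, so r ≡ 7 (mod 14).

Both directions hold; the statement is true.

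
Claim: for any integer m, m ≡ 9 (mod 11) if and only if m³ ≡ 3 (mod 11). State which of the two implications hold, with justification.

(⇒) Suppose m ≡ 9 (mod 11). Write m = 11j + 9. Then (11j + 9)³ = 1331j³ + 3267j² + 2673j + 729 = 11(121j³ + 297j² + 243j + 66) + 3, so m³ ≡ 3 (mod 11).

(⇐) For the converse, argue contrapositively. If m ≢ 9 (mod 11), then m is congruent to one of 0, 1, 2, 3, 4, 5, 6, 7, 8, 10 modulo 11, and these give m³ ≡ 0, 1, 8, 5, 9, 4, 7, 2, 6, 10 respectively — never 3.

The biconditional holds.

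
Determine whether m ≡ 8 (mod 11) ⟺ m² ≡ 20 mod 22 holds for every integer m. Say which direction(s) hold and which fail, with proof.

[⇒] This fails: take m = 19. Then 19 ≡ 8 (mod 11), but 19² = 361 ≡ 9 (mod 22), not 20.

[⇐] This fails: take m = 14. Then 14² = 196 ≡ 20 (mod 22), yet 14 ≡ 3 (mod 11), not 8.

Neither direction holds.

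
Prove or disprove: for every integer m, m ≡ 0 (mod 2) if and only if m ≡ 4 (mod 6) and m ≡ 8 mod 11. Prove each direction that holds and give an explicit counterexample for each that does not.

Forward direction. This fails: m = 0 gives 0 ≡ 0 (mod 2) but 0 ≡ 0 (mod 6), so the conjunction on the right does not hold.

Converse. If m ≡ 4 (mod 6) and m ≡ 8 (mod 11), then by the Chinese remainder theorem m ≡ 52 (mod 66). Since 52 ≡ 0 (mod 2) and 2 ∣ 66, we get m ≡ 0 (mod 2).

Not equivalent: only (⇐) holds.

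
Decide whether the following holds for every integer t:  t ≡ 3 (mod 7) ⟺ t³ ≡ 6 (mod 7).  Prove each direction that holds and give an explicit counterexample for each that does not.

(←) This fails: take t = 5. Then 5³ = 125 ≡ 6 (mod 7), yet 5 ≡ 5 (mod 7), not 3.

(→) Suppose t ≡ 3 (mod 7). Write t = 7j + 3. Then (7j + 3)³ = 343j³ + 441j² + 189j + 27 = 7(49j³ + 63j² + 27j + 3) + 6, so t³ ≡ 6 (mod 7).

(⇒) holds; (⇐) fails.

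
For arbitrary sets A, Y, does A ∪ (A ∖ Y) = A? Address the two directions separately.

Both inclusions hold; the sets are equal.

(⟹) Let x ∈ A ∪ (A ∖ Y). Then either x ∈ A and x ∉ Y; or x ∈ A ∩ Y. In each case x ∈ A, so A ∪ (A ∖ Y) ⊆ A.

(⟸) Let x ∈ A. Then either x ∈ A and x ∉ Y; or x ∈ A ∩ Y. In each case x ∈ A ∪ (A ∖ Y), so A ⊆ A ∪ (A ∖ Y).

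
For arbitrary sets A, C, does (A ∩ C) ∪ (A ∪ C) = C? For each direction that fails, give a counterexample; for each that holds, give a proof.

The sets are not equal: only the reverse inclusion holds.

(⟸) Let x ∈ C. Then either x ∈ C and x ∉ A; or x ∈ A ∩ C. In each case x ∈ (A ∩ C) ∪ (A ∪ C), so C ⊆ (A ∩ C) ∪ (A ∪ C).

(⟹) This inclusion fails. Take A = {1}, C = ∅; then 1 ∈ (A ∩ C) ∪ (A ∪ C) but 1 ∉ C.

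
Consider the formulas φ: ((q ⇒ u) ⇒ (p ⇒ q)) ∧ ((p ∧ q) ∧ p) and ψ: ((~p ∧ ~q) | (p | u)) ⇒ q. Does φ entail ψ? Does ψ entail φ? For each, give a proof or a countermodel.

(⟸) This fails. Under q = T, u = F, p = F, the left side is false but the right side is true.

(⟹) Assume the antecedent. If q is true, ((~p ∧ ~q) | (p | u)) ⇒ q reduces to true regardless of the other variables. If q is false, the antecedent cannot hold. Either way ((~p ∧ ~q) | (p | u)) ⇒ q holds.

(⇒) holds; (⇐) fails.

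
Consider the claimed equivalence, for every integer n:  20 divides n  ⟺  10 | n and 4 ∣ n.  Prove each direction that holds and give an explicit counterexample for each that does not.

Both implications hold.

Forward direction. If 20 ∣ n, write n = 20q. Since 20 = 2·10, n = 10·(2q), so 10 ∣ n; and since 20 = 5·4, n = 4·(5q), so 4 ∣ n.

Converse. Suppose 10 ∣ n and 4 ∣ n. Any common multiple of 10 and 4 is a multiple of their lcm; here lcm(10, 4) = 10·4/gcd(10, 4) = 40/2 = 20, so 20 ∣ n.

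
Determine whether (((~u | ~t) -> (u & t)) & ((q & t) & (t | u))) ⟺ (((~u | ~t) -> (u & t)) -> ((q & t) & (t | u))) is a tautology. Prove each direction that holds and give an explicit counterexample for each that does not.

(→) Assume the antecedent. If t is true, the antecedent forces (t = T, q = T, u = T), and the consequent holds there. If t is false, the antecedent cannot hold. Either way the consequent holds.

(←) This fails. Under t = F, q = F, u = F, the left side is false but the right side is true.

(⇒) holds; (⇐) fails.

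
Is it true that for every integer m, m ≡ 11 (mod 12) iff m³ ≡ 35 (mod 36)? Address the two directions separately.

(⇒) Suppose m ≡ 11 (mod 12). Working modulo 36, m ∈ {11, 23, 35}; for each such r, r³ ≡ 35 (mod 36).

(⇐) Conversely, the residues r modulo 36 with r³ ≡ 35 (mod 36) are exactly {11, 23, 35}, and each is ≡ 11 (mod 12).

Equivalent; both directions hold.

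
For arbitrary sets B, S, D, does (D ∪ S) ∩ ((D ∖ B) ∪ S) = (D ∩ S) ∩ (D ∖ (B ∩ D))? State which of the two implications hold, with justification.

Forward inclusion. This inclusion fails. Take B = ∅, S = {1}, D = ∅; then 1 ∈ (D ∪ S) ∩ ((D ∖ B) ∪ S) but 1 ∉ (D ∩ S) ∩ (D ∖ (B ∩ D)).

Reverse inclusion. Let x ∈ (D ∩ S) ∩ (D ∖ (B ∩ D)). Then x ∈ S ∩ D and x ∉ B, from which x ∈ (D ∪ S) ∩ ((D ∖ B) ∪ S).

Only the reverse inclusion holds.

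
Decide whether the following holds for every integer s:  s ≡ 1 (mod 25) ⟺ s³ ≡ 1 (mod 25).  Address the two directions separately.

The biconditional holds.

[⇒] Suppose s ≡ 1 (mod 25). Write s = 25j + 1. Then (25j + 1)³ = 15625j³ + 1875j² + 75j + 1 = 25(625j³ + 75j² + 3j) + 1, so s³ ≡ 1 (mod 25).

[⇐] Conversely, suppose s³ ≡ 1 (mod 25). The only residue r in {0, …, 24} with r³ ≡ 1 (mod 25) is r = 1, so s ≡ 1 (mod 25).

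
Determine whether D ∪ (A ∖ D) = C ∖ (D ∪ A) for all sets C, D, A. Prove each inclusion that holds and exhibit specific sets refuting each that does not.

(⊆) fails and (⊇) fails.

(⟹) This inclusion fails. Take C = ∅, D = {1}, A = ∅; then 1 ∈ D ∪ (A ∖ D) but 1 ∉ C ∖ (D ∪ A).

(⟸) This inclusion fails. Take C = {1}, D = ∅, A = ∅; then 1 ∈ C ∖ (D ∪ A) but 1 ∉ D ∪ (A ∖ D).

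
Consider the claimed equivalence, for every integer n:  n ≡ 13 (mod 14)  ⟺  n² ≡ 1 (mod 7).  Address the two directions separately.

Only the forward direction holds.

Forward direction. Suppose n ≡ 13 (mod 14). Then n² ≡ 13² = 169 (mod 14), and since 7 ∣ 14, also n² ≡ 1 (mod 7).

Converse. This fails: take n = 1. Then 1² = 1 ≡ 1 (mod 7), yet 1 ≡ 1 (mod 14), not 13.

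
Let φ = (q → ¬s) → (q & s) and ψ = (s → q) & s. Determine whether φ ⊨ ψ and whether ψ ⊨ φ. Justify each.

Forward direction. Assume the antecedent. If s is true, the antecedent forces (s = T, q = T), and (s → q) & s holds there. If s is false, the antecedent cannot hold. Either way (s → q) & s holds.

Converse. Assume the antecedent. If s is true, the antecedent forces (s = T, q = T), and (q → ¬s) → (q & s) holds there. If s is false, the antecedent cannot hold. Either way (q → ¬s) → (q & s) holds.

Equivalent; both directions hold.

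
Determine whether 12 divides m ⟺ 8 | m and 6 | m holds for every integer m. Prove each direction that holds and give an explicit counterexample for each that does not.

(⇒) fails; (⇐) holds.

Forward direction. This fails: take m = 12. Certainly 12 ∣ 12, but 8 ∤ 12.

Converse. Suppose 8 ∣ m and 6 ∣ m. Any common multiple of 8 and 6 is a multiple of their lcm; here lcm(8, 6) = 8·6/gcd(8, 6) = 48/2 = 24, so 24 ∣ m. Since 12 ∣ 24, it follows that 12 ∣ m.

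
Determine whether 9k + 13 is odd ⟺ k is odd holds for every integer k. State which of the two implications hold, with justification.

(→) This fails: k = 6 gives 9k + 13 = 67, which is odd, but 6 is even, not odd.

(←) This also fails: k = 5 is odd, but 9k + 13 = 58 is even, not odd.

(⇒) fails and (⇐) fails.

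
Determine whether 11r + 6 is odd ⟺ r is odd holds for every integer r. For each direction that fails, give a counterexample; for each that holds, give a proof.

Both directions hold; the statement is true.

Forward direction. Suppose 11r + 6 is odd. Since 11 is odd, 11r and r have the same parity, so 11r + 6 ≡ r + 6 (mod 2). As 6 is even, 11r + 6 is odd exactly when r is odd. Thus r is odd.

Converse. Suppose r is odd; write r = 2j + 1. Then 11r + 6 = 11·(2j + 1) + 6 = 2·11j + 17, which is odd.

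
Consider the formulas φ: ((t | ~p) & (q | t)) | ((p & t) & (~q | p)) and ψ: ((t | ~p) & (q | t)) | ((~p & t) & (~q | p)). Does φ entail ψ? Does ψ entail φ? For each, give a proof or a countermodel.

Converse. Assume the antecedent. If t is true, the consequent reduces to true regardless of the other variables. If t is false, the antecedent forces (t = F, q = T, p = F), and the consequent holds there. Either way the consequent holds.

Forward direction. Assume the antecedent. If t is true, the consequent reduces to true regardless of the other variables. If t is false, the antecedent forces (t = F, q = T, p = F), and the consequent holds there. Either way the consequent holds.

Both implications hold.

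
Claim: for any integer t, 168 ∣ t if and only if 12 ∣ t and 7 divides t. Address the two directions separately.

(⟹) If 168 ∣ t, write t = 168q. Since 168 = 14·12, t = 12·(14q), so 12 ∣ t; and since 168 = 24·7, t = 7·(24q), so 7 ∣ t.

(⟸) This fails: take t = 84. Both 12 ∣ 84 and 7 ∣ 84, yet 84 is not a multiple of 168 (since 84 = 0·168 + 84), so 168 ∤ 84.

Not equivalent: only (⇒) holds.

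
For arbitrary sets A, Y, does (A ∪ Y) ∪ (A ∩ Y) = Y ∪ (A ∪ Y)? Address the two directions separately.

(⊆) Let x ∈ (A ∪ Y) ∪ (A ∩ Y). Then either x ∈ A and x ∉ Y; or x ∈ Y and x ∉ A; or x ∈ A ∩ Y. In each case x ∈ Y ∪ (A ∪ Y), so (A ∪ Y) ∪ (A ∩ Y) ⊆ Y ∪ (A ∪ Y).

(⊇) Let x ∈ Y ∪ (A ∪ Y). Then either x ∈ A and x ∉ Y; or x ∈ Y and x ∉ A; or x ∈ A ∩ Y. In each case x ∈ (A ∪ Y) ∪ (A ∩ Y), so Y ∪ (A ∪ Y) ⊆ (A ∪ Y) ∪ (A ∩ Y).

Both inclusions hold; the sets are equal.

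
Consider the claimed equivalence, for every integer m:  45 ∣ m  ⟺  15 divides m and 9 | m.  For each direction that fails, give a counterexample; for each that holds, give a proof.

Equivalent; both directions hold.

Forward direction. If 45 ∣ m, write m = 45q. Since 45 = 3·15, m = 15·(3q), so 15 ∣ m; and since 45 = 5·9, m = 9·(5q), so 9 ∣ m.

Converse. Suppose 15 ∣ m and 9 ∣ m. Any common multiple of 15 and 9 is a multiple of their lcm; here lcm(15, 9) = 15·9/gcd(15, 9) = 135/3 = 45, so 45 ∣ m.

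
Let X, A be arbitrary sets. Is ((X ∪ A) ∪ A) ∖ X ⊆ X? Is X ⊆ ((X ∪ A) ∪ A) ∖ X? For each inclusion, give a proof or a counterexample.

Forward inclusion. This inclusion fails. Take X = ∅, A = {1}; then 1 ∈ ((X ∪ A) ∪ A) ∖ X but 1 ∉ X.

Reverse inclusion. This inclusion fails. Take X = {1}, A = ∅; then 1 ∈ X but 1 ∉ ((X ∪ A) ∪ A) ∖ X.

Both inclusions fail.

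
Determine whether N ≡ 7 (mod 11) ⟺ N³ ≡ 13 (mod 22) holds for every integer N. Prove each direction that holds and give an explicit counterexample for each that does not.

[⇒] This fails: take N = 18. Then 18 ≡ 7 (mod 11), but 18³ = 5832 ≡ 2 (mod 22), not 13.

[⇐] Conversely, the residues r modulo 22 with r³ ≡ 13 (mod 22) are exactly {7}, and each is ≡ 7 (mod 11).

The forward direction fails; the converse holds.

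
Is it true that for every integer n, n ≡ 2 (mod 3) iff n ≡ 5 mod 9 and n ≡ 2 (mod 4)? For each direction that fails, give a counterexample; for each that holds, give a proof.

Only the converse holds.

(⟹) This fails: n = 32 gives 32 ≡ 2 (mod 3) but 32 ≡ 0 (mod 4), so the conjunction on the right does not hold.

(⟸) Conversely, if n ≡ 5 (mod 9) and n ≡ 2 (mod 4), then by the Chinese remainder theorem n ≡ 14 (mod 36). Since 14 ≡ 2 (mod 3) and 3 ∣ 36, we get n ≡ 2 (mod 3).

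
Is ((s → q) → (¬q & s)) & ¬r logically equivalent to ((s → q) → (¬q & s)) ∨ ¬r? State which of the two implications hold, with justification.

(⇒) holds; (⇐) fails.

[⇒] Assume the antecedent. If q is true, the antecedent cannot hold. If q is false, the antecedent forces (q = F, r = F, s = T), and ((s → q) → (¬q & s)) ∨ ¬r holds there. Either way ((s → q) → (¬q & s)) ∨ ¬r holds.

[⇐] This fails. Under q = F, r = F, s = F, the left side is false but the right side is true.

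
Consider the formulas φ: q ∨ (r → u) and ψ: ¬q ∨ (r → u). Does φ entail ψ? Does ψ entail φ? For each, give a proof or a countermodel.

(⇒) fails and (⇐) fails.

(→) This fails. Under q = T, u = F, r = T, the left side is true but the right side is false.

(←) This fails. Under q = F, u = F, r = T, the left side is false but the right side is true.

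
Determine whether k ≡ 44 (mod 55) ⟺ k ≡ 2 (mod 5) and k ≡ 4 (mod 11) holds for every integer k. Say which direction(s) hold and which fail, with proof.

(→) This fails: k = 44 gives 44 ≡ 44 (mod 55) but 44 ≡ 4 (mod 5), so the conjunction on the right does not hold.

(←) This fails: k = 37 satisfies both congruences on the right (37 ≡ 2 mod 5 and 37 ≡ 4 mod 11) yet 37 ≡ 37 (mod 55), not 44.

(⇒) fails and (⇐) fails.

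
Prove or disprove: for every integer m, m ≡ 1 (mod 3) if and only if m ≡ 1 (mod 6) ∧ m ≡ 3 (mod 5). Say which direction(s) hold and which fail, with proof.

The forward direction fails; the converse holds.

(→) This fails: m = 1 gives 1 ≡ 1 (mod 3) but 1 ≡ 1 (mod 5), so the conjunction on the right does not hold.

(←) Conversely, if m ≡ 1 (mod 6) and m ≡ 3 (mod 5), then by the Chinese remainder theorem m ≡ 13 (mod 30). Since 13 ≡ 1 (mod 3) and 3 ∣ 30, we get m ≡ 1 (mod 3).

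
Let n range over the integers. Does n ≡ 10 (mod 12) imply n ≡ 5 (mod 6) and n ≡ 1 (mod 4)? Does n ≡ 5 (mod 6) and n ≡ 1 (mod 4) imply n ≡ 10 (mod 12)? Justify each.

Both directions fail.

(⟹) This fails: n = 10 gives 10 ≡ 10 (mod 12) but 10 ≡ 4 (mod 6), so the conjunction on the right does not hold.

(⟸) This fails: n = 5 satisfies both congruences on the right (5 ≡ 5 mod 6 and 5 ≡ 1 mod 4) yet 5 ≡ 5 (mod 12), not 10.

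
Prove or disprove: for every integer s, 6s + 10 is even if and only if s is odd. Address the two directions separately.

Not equivalent: only (⇐) holds.

(⇒) This fails: take s = 0. Then 6s + 10 = 10, which is even, yet s = 0 is even, not odd.

(⇐) Suppose s is odd. Since 6 is even, 6s is even for every s, so 6s + 10 has the same parity as 10, which is even. Hence 6s + 10 is even.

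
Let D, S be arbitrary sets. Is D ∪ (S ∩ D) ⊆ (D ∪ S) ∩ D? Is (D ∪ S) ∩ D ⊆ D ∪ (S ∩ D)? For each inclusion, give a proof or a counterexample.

Both inclusions hold; the sets are equal.

(⟹) Let x ∈ D ∪ (S ∩ D). Then either x ∈ D and x ∉ S; or x ∈ D ∩ S. In each case x ∈ (D ∪ S) ∩ D, so D ∪ (S ∩ D) ⊆ (D ∪ S) ∩ D.

(⟸) Let x ∈ (D ∪ S) ∩ D. Then either x ∈ D and x ∉ S; or x ∈ D ∩ S. In each case x ∈ D ∪ (S ∩ D), so (D ∪ S) ∩ D ⊆ D ∪ (S ∩ D).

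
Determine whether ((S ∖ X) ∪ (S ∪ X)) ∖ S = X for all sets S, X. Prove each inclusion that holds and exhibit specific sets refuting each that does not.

The sets are not equal: only the forward inclusion holds.

(⟹) Let x ∈ ((S ∖ X) ∪ (S ∪ X)) ∖ S. Then x ∈ X and x ∉ S, from which x ∈ X.

(⟸) This inclusion fails. Take S = {1}, X = {1}; then 1 ∈ X but 1 ∉ ((S ∖ X) ∪ (S ∪ X)) ∖ S.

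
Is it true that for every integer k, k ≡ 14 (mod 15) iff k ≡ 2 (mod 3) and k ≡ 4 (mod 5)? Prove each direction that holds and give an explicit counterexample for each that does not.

(←) If k ≡ 2 (mod 3) and k ≡ 4 (mod 5), then by the Chinese remainder theorem k ≡ 14 (mod 15). This is exactly k ≡ 14 (mod 15).

(→) Suppose k ≡ 14 (mod 15); write k = 15j + 14. Since 3 ∣ 15, reducing mod 3 gives k ≡ 14 ≡ 2 (mod 3); since 5 ∣ 15, reducing mod 5 gives k ≡ 14 ≡ 4 (mod 5).

Equivalent; both directions hold.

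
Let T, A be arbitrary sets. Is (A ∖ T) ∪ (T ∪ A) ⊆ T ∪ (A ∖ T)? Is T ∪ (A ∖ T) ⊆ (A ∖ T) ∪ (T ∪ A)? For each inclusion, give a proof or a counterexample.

Both inclusions hold.

Forward inclusion. Let x ∈ (A ∖ T) ∪ (T ∪ A). Then either x ∈ T and x ∉ A; or x ∈ A and x ∉ T; or x ∈ T ∩ A. In each case x ∈ T ∪ (A ∖ T), so (A ∖ T) ∪ (T ∪ A) ⊆ T ∪ (A ∖ T).

Reverse inclusion. Let x ∈ T ∪ (A ∖ T). Then either x ∈ T and x ∉ A; or x ∈ A and x ∉ T; or x ∈ T ∩ A. In each case x ∈ (A ∖ T) ∪ (T ∪ A), so T ∪ (A ∖ T) ⊆ (A ∖ T) ∪ (T ∪ A).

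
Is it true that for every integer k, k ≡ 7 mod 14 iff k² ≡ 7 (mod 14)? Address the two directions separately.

The biconditional holds.

[⇐] Suppose k² ≡ 7 (mod 14). The only residue r in {0, …, 13} with r² ≡ 7 (mod 14) is r = 7, so k ≡ 7 (mod 14).

[⇒] Suppose k ≡ 7 mod 14. Write k = 14j + 7. Then (14j + 7)² = 196j² + 196j + 49 = 14(14j² + 14j + 3) + 7, so k² ≡ 7 (mod 14).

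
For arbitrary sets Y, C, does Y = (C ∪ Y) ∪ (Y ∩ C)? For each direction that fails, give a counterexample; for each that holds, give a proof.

(⊆) Let x ∈ Y. Then either x ∈ Y and x ∉ C; or x ∈ Y ∩ C. In each case x ∈ (C ∪ Y) ∪ (Y ∩ C), so Y ⊆ (C ∪ Y) ∪ (Y ∩ C).

(⊇) This inclusion fails. Take Y = ∅, C = {1}; then 1 ∈ (C ∪ Y) ∪ (Y ∩ C) but 1 ∉ Y.

Only the forward inclusion holds.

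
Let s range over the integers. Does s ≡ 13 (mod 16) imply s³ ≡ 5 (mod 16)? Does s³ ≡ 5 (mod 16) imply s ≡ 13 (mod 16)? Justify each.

The biconditional holds.

(⇒) Suppose s ≡ 13 (mod 16). Write s = 16j + 13. Then (16j + 13)³ = 4096j³ + 9984j² + 8112j + 2197 = 16(256j³ + 624j² + 507j + 137) + 5, so s³ ≡ 5 (mod 16).

(⇐) Conversely, suppose s³ ≡ 5 (mod 16). The only residue r in {0, …, 15} with r³ ≡ 5 (mod 16) is r = 13, so s ≡ 13 (mod 16).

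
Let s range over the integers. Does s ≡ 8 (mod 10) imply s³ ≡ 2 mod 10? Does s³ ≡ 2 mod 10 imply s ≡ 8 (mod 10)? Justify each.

Both directions hold.

[⇒] Suppose s ≡ 8 (mod 10). Write s = 10j + 8. Then (10j + 8)³ = 1000j³ + 2400j² + 1920j + 512 = 10(100j³ + 240j² + 192j + 51) + 2, so s³ ≡ 2 (mod 10).

[⇐] Conversely, suppose s³ ≡ 2 (mod 10). The only residue r in {0, …, 9} with r³ ≡ 2 (mod 10) is r = 8, so s ≡ 8 (mod 10).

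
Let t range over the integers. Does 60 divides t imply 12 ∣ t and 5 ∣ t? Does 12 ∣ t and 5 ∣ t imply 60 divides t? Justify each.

Equivalent; both directions hold.

(→) If 60 ∣ t, write t = 60q. Since 60 = 5·12, t = 12·(5q), so 12 ∣ t; and since 60 = 12·5, t = 5·(12q), so 5 ∣ t.

(←) Suppose 12 ∣ t and 5 ∣ t. Any common multiple of 12 and 5 is a multiple of their lcm; here gcd(12, 5) = 1, so lcm(12, 5) = 12·5 = 60, so 60 ∣ t.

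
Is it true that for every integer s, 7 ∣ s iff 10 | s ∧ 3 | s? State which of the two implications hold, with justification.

[⇒] This fails: take s = 7. Certainly 7 ∣ 7, but 10 ∤ 7.

[⇐] This fails: take s = 30. Both 10 ∣ 30 and 3 ∣ 30, yet 30 is not a multiple of 7 (since 30 = 4·7 + 2), so 7 ∤ 30.

Neither direction holds.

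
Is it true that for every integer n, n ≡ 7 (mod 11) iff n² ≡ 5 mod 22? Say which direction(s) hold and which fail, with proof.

(⇒) fails and (⇐) fails.

[⇒] This fails: take n = 18. Then 18 ≡ 7 (mod 11), but 18² = 324 ≡ 16 (mod 22), not 5.

[⇐] This fails: take n = 15. Then 15² = 225 ≡ 5 (mod 22), yet 15 ≡ 4 (mod 11), not 7.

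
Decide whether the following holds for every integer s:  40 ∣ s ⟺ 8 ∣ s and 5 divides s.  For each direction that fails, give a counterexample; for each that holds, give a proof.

Both directions hold.

(⟸) Suppose 8 ∣ s and 5 ∣ s. Any common multiple of 8 and 5 is a multiple of their lcm; here gcd(8, 5) = 1, so lcm(8, 5) = 8·5 = 40, so 40 ∣ s.

(⟹) If 40 ∣ s, write s = 40q. Since 40 = 5·8, s = 8·(5q), so 8 ∣ s; and since 40 = 8·5, s = 5·(8q), so 5 ∣ s.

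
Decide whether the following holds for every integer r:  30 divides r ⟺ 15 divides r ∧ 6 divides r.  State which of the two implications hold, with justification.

(⟹) If 30 ∣ r, write r = 30q. Since 30 = 2·15, r = 15·(2q), so 15 ∣ r; and since 30 = 5·6, r = 6·(5q), so 6 ∣ r.

(⟸) Suppose 15 ∣ r and 6 ∣ r. Any common multiple of 15 and 6 is a multiple of their lcm; here lcm(15, 6) = 15·6/gcd(15, 6) = 90/3 = 30, so 30 ∣ r.

Both implications hold.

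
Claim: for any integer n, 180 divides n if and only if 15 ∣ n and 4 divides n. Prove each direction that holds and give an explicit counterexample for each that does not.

Forward direction. If 180 ∣ n, write n = 180q. Since 180 = 12·15, n = 15·(12q), so 15 ∣ n; and since 180 = 45·4, n = 4·(45q), so 4 ∣ n.

Converse. This fails: take n = 60. Both 15 ∣ 60 and 4 ∣ 60, yet 60 is not a multiple of 180 (since 60 = 0·180 + 60), so 180 ∤ 60.

Not equivalent: only (⇒) holds.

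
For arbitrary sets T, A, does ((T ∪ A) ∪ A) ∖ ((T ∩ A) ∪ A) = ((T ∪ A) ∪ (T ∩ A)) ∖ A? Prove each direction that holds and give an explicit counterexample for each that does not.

Both inclusions hold; the sets are equal.

(⊇) Let x ∈ ((T ∪ A) ∪ (T ∩ A)) ∖ A. Then x ∈ T and x ∉ A, from which x ∈ ((T ∪ A) ∪ A) ∖ ((T ∩ A) ∪ A).

(⊆) Let x ∈ ((T ∪ A) ∪ A) ∖ ((T ∩ A) ∪ A). Then x ∈ T and x ∉ A, from which x ∈ ((T ∪ A) ∪ (T ∩ A)) ∖ A.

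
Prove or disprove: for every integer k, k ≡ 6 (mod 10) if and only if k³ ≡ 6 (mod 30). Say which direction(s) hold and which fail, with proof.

Forward direction. This fails: take k = 16. Then 16 ≡ 6 (mod 10), but 16³ = 4096 ≡ 16 (mod 30), not 6.

Converse. The residues r modulo 30 with r³ ≡ 6 (mod 30) are exactly {6}, and each is ≡ 6 (mod 10).

Only the reverse direction holds.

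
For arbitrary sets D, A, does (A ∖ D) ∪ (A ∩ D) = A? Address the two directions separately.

Reverse inclusion. Let x ∈ A. Then either x ∈ A and x ∉ D; or x ∈ D ∩ A. In each case x ∈ (A ∖ D) ∪ (A ∩ D), so A ⊆ (A ∖ D) ∪ (A ∩ D).

Forward inclusion. Let x ∈ (A ∖ D) ∪ (A ∩ D). Then either x ∈ A and x ∉ D; or x ∈ D ∩ A. In each case x ∈ A, so (A ∖ D) ∪ (A ∩ D) ⊆ A.

The two sets are equal.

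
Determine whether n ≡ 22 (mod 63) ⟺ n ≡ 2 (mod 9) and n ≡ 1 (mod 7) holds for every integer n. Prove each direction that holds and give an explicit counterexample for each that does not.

(⇒) fails and (⇐) fails.

Forward direction. This fails: n = 22 gives 22 ≡ 22 (mod 63) but 22 ≡ 4 (mod 9), so the conjunction on the right does not hold.

Converse. This fails: n = 29 satisfies both congruences on the right (29 ≡ 2 mod 9 and 29 ≡ 1 mod 7) yet 29 ≡ 29 (mod 63), not 22.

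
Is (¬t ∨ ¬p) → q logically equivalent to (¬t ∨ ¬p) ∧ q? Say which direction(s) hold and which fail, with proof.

Not equivalent: only (⇐) holds.

(⇒) This fails. Under q = F, p = T, t = T, the left side is true but the right side is false.

(⇐) Assume the antecedent. If q is true, (¬t ∨ ¬p) → q reduces to true regardless of the other variables. If q is false, the antecedent cannot hold. Either way (¬t ∨ ¬p) → q holds.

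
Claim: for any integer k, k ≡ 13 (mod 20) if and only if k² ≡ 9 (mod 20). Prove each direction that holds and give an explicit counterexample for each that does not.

The forward direction holds; the converse fails.

[⇒] Suppose k ≡ 13 (mod 20). Write k = 20j + 13. Then (20j + 13)² = 400j² + 520j + 169 = 20(20j² + 26j + 8) + 9, so k² ≡ 9 (mod 20).

[⇐] This fails: take k = 3. Then 3² = 9 ≡ 9 (mod 20), yet 3 ≡ 3 (mod 20), not 13.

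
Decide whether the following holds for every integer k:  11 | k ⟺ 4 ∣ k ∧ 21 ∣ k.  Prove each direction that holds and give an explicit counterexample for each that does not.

Neither direction holds.

[⇒] This fails: take k = 11. Certainly 11 ∣ 11, but 4 ∤ 11.

[⇐] This fails: take k = 84. Both 4 ∣ 84 and 21 ∣ 84, yet 84 is not a multiple of 11 (since 84 = 7·11 + 7), so 11 ∤ 84.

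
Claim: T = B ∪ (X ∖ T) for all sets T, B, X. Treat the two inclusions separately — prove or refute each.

Both inclusions fail.

(⊆) This inclusion fails. Take T = {1}, B = ∅, X = ∅; then 1 ∈ T but 1 ∉ B ∪ (X ∖ T).

(⊇) This inclusion fails. Take T = ∅, B = {1}, X = ∅; then 1 ∈ B ∪ (X ∖ T) but 1 ∉ T.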